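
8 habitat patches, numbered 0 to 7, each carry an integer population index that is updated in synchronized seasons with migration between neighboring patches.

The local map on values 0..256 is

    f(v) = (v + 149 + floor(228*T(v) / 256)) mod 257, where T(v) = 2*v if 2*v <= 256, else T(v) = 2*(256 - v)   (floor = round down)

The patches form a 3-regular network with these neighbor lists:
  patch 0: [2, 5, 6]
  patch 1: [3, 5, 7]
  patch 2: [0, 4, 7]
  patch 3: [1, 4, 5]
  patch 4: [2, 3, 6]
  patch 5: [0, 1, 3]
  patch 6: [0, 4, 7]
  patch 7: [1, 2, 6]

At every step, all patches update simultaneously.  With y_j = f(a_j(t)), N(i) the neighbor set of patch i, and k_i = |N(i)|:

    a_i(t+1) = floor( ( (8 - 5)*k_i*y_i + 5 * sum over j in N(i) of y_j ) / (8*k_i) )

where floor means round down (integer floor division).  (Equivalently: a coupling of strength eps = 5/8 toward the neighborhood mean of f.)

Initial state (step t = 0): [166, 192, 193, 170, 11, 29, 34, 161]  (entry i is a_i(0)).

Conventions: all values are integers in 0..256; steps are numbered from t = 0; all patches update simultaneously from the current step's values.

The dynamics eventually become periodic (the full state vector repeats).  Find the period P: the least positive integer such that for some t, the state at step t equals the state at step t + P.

Answer: 2
Key observation: The state at step 12, [194, 194, 194, 194, 194, 194, 194, 194], reappears at step 14 — and no state repeats earlier — so the cycle the system enters has period 2.

Derivation:
t=0: [166, 192, 193, 170, 11, 29, 34, 161]
t=1: [221, 213, 202, 206, 203, 217, 220, 216]
t=2: [178, 181, 184, 184, 186, 179, 179, 181]
t=3: [207, 206, 204, 204, 204, 206, 206, 206]
t=4: [186, 187, 187, 187, 187, 187, 187, 187]
t=5: [201, 201, 201, 201, 201, 201, 201, 201]
t=6: [190, 190, 190, 190, 190, 190, 190, 190]
t=7: [199, 199, 199, 199, 199, 199, 199, 199]
t=8: [192, 192, 192, 192, 192, 192, 192, 192]
t=9: [198, 198, 198, 198, 198, 198, 198, 198]
t=10: [193, 193, 193, 193, 193, 193, 193, 193]
t=11: [197, 197, 197, 197, 197, 197, 197, 197]
t=12: [194, 194, 194, 194, 194, 194, 194, 194]
t=13: [196, 196, 196, 196, 196, 196, 196, 196]
t=14: [194, 194, 194, 194, 194, 194, 194, 194]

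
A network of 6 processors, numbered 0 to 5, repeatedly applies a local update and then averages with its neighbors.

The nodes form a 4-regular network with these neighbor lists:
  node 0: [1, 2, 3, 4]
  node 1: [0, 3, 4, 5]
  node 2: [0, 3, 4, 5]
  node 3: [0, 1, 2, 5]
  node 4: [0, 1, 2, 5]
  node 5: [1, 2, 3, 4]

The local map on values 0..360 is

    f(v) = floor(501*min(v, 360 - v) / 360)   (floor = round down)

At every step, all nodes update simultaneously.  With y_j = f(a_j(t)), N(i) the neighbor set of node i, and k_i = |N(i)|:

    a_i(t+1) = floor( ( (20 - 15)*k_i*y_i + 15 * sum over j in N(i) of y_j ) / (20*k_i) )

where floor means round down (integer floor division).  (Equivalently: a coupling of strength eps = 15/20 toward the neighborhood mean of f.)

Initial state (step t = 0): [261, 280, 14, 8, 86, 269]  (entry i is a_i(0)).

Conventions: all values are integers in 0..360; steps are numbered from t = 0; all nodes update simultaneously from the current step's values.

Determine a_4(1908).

Answer: a_4(1908) = 246
Key observation: The state at step 16, [228, 228, 228, 228, 228, 228], reappears at step 22: the system is in a cycle of period 6 from step 16 on.  Therefore the state at step 1908 equals the state at step 16 + ((1908 - 16) mod 6) = 18, which is [246, 246, 246, 246, 246, 246].

Derivation:
t=0: [261, 280, 14, 8, 86, 269]
t=1: [83, 101, 78, 76, 103, 80]
t=2: [121, 123, 115, 115, 124, 120]
t=3: [166, 167, 165, 164, 167, 166]
t=4: [230, 230, 230, 230, 231, 230]
t=5: [179, 179, 179, 180, 179, 179]
t=6: [249, 249, 249, 249, 249, 249]
t=7: [154, 154, 154, 154, 154, 154]
t=8: [214, 214, 214, 214, 214, 214]
t=9: [203, 203, 203, 203, 203, 203]
t=10: [218, 218, 218, 218, 218, 218]
t=11: [197, 197, 197, 197, 197, 197]
t=12: [226, 226, 226, 226, 226, 226]
t=13: [186, 186, 186, 186, 186, 186]
t=14: [242, 242, 242, 242, 242, 242]
t=15: [164, 164, 164, 164, 164, 164]
t=16: [228, 228, 228, 228, 228, 228]
t=17: [183, 183, 183, 183, 183, 183]
t=18: [246, 246, 246, 246, 246, 246]
t=19: [158, 158, 158, 158, 158, 158]
t=20: [219, 219, 219, 219, 219, 219]
t=21: [196, 196, 196, 196, 196, 196]
t=22: [228, 228, 228, 228, 228, 228]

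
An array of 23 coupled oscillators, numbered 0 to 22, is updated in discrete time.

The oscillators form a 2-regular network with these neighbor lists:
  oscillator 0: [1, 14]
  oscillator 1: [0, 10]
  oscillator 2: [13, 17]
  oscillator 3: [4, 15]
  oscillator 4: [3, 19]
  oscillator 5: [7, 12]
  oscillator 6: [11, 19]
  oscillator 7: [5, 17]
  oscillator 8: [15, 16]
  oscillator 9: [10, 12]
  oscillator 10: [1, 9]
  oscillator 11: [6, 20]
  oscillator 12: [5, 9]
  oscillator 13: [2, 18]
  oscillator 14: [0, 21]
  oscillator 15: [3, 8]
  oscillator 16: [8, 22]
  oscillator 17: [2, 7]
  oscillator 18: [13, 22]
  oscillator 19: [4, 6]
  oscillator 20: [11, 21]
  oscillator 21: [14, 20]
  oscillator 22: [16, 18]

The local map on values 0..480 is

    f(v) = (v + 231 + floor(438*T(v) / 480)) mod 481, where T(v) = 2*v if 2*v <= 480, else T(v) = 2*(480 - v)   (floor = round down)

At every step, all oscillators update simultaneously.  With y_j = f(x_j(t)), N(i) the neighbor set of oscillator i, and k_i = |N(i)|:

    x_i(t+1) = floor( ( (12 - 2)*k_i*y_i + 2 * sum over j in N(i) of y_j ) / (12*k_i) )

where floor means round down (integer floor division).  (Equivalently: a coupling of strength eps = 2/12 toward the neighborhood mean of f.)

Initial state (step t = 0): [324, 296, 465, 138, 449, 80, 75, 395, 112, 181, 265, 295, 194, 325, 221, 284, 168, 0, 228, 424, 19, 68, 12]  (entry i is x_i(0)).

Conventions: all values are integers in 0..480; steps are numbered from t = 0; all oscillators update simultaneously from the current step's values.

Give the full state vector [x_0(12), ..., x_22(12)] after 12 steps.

Answer: [339, 340, 347, 343, 343, 343, 342, 346, 351, 342, 341, 341, 343, 346, 339, 347, 350, 348, 344, 343, 340, 340, 347]

Derivation:
t=0: [324, 296, 465, 138, 449, 80, 75, 395, 112, 181, 265, 295, 194, 325, 221, 284, 168, 0, 228, 424, 19, 68, 12]
t=1: [361, 381, 250, 169, 247, 430, 423, 307, 106, 276, 392, 378, 308, 350, 376, 342, 214, 237, 380, 288, 303, 407, 271]
t=2: [325, 311, 412, 252, 402, 287, 289, 367, 98, 387, 310, 316, 364, 341, 314, 308, 332, 415, 321, 381, 363, 299, 390]
t=3: [358, 368, 290, 403, 305, 378, 378, 325, 81, 312, 364, 363, 328, 340, 366, 346, 320, 286, 354, 315, 333, 373, 312]
t=4: [328, 322, 382, 303, 366, 321, 319, 356, 441, 363, 328, 327, 352, 347, 324, 346, 370, 386, 336, 362, 346, 321, 364]
t=5: [355, 359, 312, 368, 328, 356, 358, 332, 273, 329, 353, 355, 336, 337, 358, 336, 315, 309, 345, 329, 343, 359, 326]
t=6: [332, 329, 366, 326, 352, 335, 332, 351, 392, 351, 335, 333, 347, 348, 330, 350, 368, 369, 342, 352, 341, 330, 356]
t=7: [352, 353, 324, 353, 336, 347, 350, 335, 306, 337, 348, 350, 339, 337, 352, 335, 321, 322, 341, 336, 345, 352, 332]
t=8: [334, 334, 357, 336, 346, 340, 337, 349, 370, 346, 338, 337, 345, 347, 335, 349, 361, 358, 344, 347, 340, 335, 352]
t=9: [349, 349, 331, 346, 340, 344, 346, 337, 322, 340, 346, 346, 341, 338, 349, 337, 327, 330, 341, 339, 345, 348, 335]
t=10: [338, 338, 351, 341, 344, 342, 340, 347, 358, 344, 340, 340, 343, 347, 338, 347, 355, 352, 344, 345, 340, 338, 349]
t=11: [347, 346, 336, 343, 342, 342, 344, 339, 331, 342, 344, 345, 342, 339, 347, 338, 333, 335, 341, 341, 345, 346, 337]
t=12: [339, 340, 347, 343, 343, 343, 342, 346, 351, 342, 341, 341, 343, 346, 339, 347, 350, 348, 344, 343, 340, 340, 347]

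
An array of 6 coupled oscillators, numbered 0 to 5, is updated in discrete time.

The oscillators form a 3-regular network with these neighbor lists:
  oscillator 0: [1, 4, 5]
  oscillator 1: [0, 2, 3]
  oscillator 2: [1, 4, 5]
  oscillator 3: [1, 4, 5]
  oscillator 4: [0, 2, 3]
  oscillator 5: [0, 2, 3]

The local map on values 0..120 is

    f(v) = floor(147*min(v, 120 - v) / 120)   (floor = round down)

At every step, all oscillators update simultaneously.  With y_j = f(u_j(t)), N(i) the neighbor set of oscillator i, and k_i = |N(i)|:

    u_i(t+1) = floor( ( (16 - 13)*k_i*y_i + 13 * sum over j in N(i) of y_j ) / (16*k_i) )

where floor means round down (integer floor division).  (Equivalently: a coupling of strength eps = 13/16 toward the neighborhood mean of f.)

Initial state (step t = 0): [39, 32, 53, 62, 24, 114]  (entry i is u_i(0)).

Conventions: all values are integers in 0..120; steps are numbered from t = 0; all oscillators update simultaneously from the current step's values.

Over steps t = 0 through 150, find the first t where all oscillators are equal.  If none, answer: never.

Answer: 8
Key observation: Synchronization is absorbing here: once all oscillators are equal they stay equal, and step 8 is the first all-equal step.

Derivation:
t=0: [39, 32, 53, 62, 24, 114]  (not all equal)
t=1: [29, 56, 32, 33, 54, 50]  (not all equal)
t=2: [59, 43, 60, 60, 43, 42]  (not all equal)
t=3: [55, 68, 55, 55, 68, 68]  (not all equal)
t=4: [63, 66, 63, 63, 66, 66]  (not all equal)
t=5: [66, 68, 66, 66, 68, 68]  (not all equal)
t=6: [63, 65, 63, 63, 65, 65]  (not all equal)
t=7: [67, 68, 67, 67, 68, 68]  (not all equal)
t=8: [63, 63, 63, 63, 63, 63]  (all equal)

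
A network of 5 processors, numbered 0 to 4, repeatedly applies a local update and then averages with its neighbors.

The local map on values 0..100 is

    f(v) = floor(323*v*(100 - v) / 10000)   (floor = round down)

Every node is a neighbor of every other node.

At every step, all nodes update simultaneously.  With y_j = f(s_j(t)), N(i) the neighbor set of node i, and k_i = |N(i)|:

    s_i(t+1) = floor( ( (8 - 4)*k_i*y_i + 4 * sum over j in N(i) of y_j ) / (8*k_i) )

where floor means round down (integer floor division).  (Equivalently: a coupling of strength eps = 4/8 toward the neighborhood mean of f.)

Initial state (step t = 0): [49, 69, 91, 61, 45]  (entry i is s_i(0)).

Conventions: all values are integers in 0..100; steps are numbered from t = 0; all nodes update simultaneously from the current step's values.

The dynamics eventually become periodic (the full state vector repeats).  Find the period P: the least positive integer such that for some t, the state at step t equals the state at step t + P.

Simulating step by step:
t=0: [49, 69, 91, 61, 45]
t=1: [71, 67, 51, 69, 70]
t=2: [68, 70, 74, 70, 69]
t=3: [68, 67, 65, 67, 67]
t=4: [70, 71, 71, 71, 71]
t=5: [66, 66, 66, 66, 66]
t=6: [72, 72, 72, 72, 72]
t=7: [65, 65, 65, 65, 65]
t=8: [73, 73, 73, 73, 73]
t=9: [63, 63, 63, 63, 63]
t=10: [75, 75, 75, 75, 75]
t=11: [60, 60, 60, 60, 60]
t=12: [77, 77, 77, 77, 77]
t=13: [57, 57, 57, 57, 57]
t=14: [79, 79, 79, 79, 79]
t=15: [53, 53, 53, 53, 53]
t=16: [80, 80, 80, 80, 80]
t=17: [51, 51, 51, 51, 51]
t=18: [80, 80, 80, 80, 80]

Answer: 2
Key observation: The state at step 16, [80, 80, 80, 80, 80], reappears at step 18 — and no state repeats earlier — so the cycle the system enters has period 2.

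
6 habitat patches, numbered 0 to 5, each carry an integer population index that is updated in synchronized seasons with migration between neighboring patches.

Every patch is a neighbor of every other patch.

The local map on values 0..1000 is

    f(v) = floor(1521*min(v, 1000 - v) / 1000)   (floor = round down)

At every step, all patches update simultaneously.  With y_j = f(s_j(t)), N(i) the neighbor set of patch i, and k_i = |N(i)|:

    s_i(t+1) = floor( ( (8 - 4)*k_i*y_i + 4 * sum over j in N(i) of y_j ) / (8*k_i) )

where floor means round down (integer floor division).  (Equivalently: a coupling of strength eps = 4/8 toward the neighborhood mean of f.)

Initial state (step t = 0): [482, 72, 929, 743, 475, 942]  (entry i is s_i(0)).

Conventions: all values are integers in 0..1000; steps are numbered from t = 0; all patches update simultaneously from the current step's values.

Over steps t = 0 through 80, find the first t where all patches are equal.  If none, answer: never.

Answer: 13
Key observation: Synchronization is absorbing here: once all patches are equal they stay equal, and step 13 is the first all-equal step.

Derivation:
t=0: [482, 72, 929, 743, 475, 942]  (not all equal)
t=1: [508, 258, 257, 370, 503, 250]  (not all equal)
t=2: [621, 479, 478, 547, 624, 474]  (not all equal)
t=3: [631, 692, 691, 676, 629, 689]  (not all equal)
t=4: [527, 489, 490, 499, 528, 491]  (not all equal)
t=5: [730, 740, 740, 746, 729, 741]  (not all equal)
t=6: [403, 397, 397, 393, 403, 396]  (not all equal)
t=7: [607, 604, 604, 601, 607, 603]  (not all equal)
t=8: [599, 601, 601, 603, 599, 601]  (not all equal)
t=9: [607, 606, 606, 605, 607, 606]  (not all equal)
t=10: [597, 598, 598, 599, 597, 598]  (not all equal)
t=11: [611, 611, 611, 610, 611, 611]  (not all equal)
t=12: [591, 591, 591, 592, 591, 591]  (not all equal)
t=13: [621, 621, 621, 621, 621, 621]  (all equal)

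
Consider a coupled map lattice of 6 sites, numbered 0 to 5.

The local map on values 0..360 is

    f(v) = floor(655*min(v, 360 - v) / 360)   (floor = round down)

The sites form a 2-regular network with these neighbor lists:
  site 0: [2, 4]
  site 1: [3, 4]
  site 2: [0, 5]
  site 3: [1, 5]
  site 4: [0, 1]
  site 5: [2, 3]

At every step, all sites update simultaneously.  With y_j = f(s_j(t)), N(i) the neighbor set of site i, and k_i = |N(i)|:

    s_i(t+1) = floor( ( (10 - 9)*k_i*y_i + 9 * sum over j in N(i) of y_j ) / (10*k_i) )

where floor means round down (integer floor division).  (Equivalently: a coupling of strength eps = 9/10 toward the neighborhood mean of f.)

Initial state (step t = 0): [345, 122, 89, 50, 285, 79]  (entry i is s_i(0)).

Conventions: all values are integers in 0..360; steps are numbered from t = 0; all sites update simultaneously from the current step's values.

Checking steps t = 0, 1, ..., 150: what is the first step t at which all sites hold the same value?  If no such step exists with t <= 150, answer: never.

Simulating step by step:
t=0: [345, 122, 89, 50, 285, 79]  (not all equal)
t=1: [136, 123, 92, 172, 125, 127]  (not all equal)
t=2: [202, 264, 231, 235, 234, 238]  (not all equal)
t=3: [237, 222, 252, 200, 230, 229]  (not all equal)
t=4: [216, 262, 227, 249, 236, 242]  (not all equal)
t=5: [235, 209, 238, 196, 220, 220]  (not all equal)
t=6: [236, 275, 238, 267, 250, 258]  (not all equal)
t=7: [211, 181, 206, 169, 190, 194]  (not all equal)
t=8: [292, 309, 285, 312, 299, 294]  (not all equal)
t=9: [123, 97, 122, 104, 107, 112]  (not all equal)
t=10: [209, 189, 213, 189, 198, 204]  (not all equal)
t=11: [279, 303, 277, 298, 292, 288]  (not all equal)
t=12: [138, 116, 140, 116, 124, 131]  (not all equal)
t=13: [240, 217, 245, 223, 230, 233]  (not all equal)
t=14: [222, 244, 222, 245, 238, 229]  (not all equal)
t=15: [237, 214, 245, 222, 230, 230]  (not all equal)
t=16: [222, 245, 227, 250, 243, 230]  (not all equal)
t=17: [228, 206, 243, 220, 228, 222]  (not all equal)
t=18: [227, 250, 242, 264, 258, 234]  (not all equal)
t=19: [203, 181, 232, 210, 216, 197]  (not all equal)
t=20: [250, 272, 284, 306, 300, 256]  (not all equal)
t=21: [131, 109, 188, 166, 172, 125]  (not all equal)
t=22: [304, 296, 240, 221, 227, 299]  (not all equal)
t=23: [216, 233, 116, 126, 121, 222]  (not all equal)
t=24: [220, 225, 251, 239, 243, 223]  (not all equal)
t=25: [209, 218, 246, 244, 245, 213]  (not all equal)
t=26: [214, 214, 264, 257, 260, 214]  (not all equal)
t=27: [186, 192, 255, 257, 256, 188]  (not all equal)
t=28: [202, 199, 301, 296, 298, 201]  (not all equal)
t=29: [127, 131, 269, 273, 271, 129]  (not all equal)
t=30: [169, 167, 225, 228, 227, 168]  (not all equal)
t=31: [249, 246, 299, 297, 298, 248]  (not all equal)
t=32: [120, 122, 192, 195, 194, 121]  (not all equal)
t=33: [294, 293, 227, 228, 227, 294]  (not all equal)
t=34: [228, 228, 132, 132, 132, 228]  (not all equal)
t=35: [240, 240, 240, 240, 240, 240]  (all equal)

Answer: 35
Key observation: Synchronization is absorbing here: once all sites are equal they stay equal, and step 35 is the first all-equal step.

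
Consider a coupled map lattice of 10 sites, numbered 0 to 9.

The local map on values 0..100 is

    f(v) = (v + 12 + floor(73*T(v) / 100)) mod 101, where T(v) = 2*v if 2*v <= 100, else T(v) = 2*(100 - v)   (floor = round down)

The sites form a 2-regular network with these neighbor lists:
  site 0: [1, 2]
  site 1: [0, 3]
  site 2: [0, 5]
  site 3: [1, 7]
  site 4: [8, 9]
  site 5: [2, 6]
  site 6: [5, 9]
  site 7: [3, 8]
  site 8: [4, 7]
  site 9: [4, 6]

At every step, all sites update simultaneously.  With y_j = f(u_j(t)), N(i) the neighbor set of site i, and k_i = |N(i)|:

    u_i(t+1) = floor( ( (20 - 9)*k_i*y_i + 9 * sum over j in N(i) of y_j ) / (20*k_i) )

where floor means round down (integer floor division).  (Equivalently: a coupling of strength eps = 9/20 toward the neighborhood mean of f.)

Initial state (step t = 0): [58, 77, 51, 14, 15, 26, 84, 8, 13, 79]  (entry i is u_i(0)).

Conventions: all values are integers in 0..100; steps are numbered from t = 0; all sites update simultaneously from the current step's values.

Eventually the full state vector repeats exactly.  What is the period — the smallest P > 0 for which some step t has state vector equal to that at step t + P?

Answer: 4
Key observation: The state at step 17, [22, 22, 22, 22, 22, 22, 22, 22, 22, 22], reappears at step 21 — and no state repeats earlier — so the cycle the system enters has period 4.

Derivation:
t=0: [58, 77, 51, 14, 15, 26, 84, 8, 13, 79]
t=1: [28, 28, 41, 37, 40, 52, 31, 37, 41, 25]
t=2: [64, 62, 31, 19, 23, 40, 72, 4, 8, 61]
t=3: [40, 34, 56, 42, 50, 29, 20, 31, 37, 35]
t=4: [33, 57, 37, 48, 41, 66, 74, 52, 28, 75]
t=5: [58, 43, 27, 30, 29, 19, 22, 42, 53, 19]
t=6: [37, 34, 62, 53, 65, 64, 62, 34, 39, 65]
t=7: [28, 59, 21, 60, 22, 27, 27, 60, 30, 27]
t=8: [64, 40, 70, 29, 72, 74, 78, 41, 68, 75]
t=9: [22, 29, 24, 50, 23, 22, 21, 30, 21, 22]
t=10: [70, 68, 68, 56, 66, 66, 64, 68, 69, 65]
t=11: [24, 26, 25, 28, 26, 26, 26, 26, 25, 26]
t=12: [72, 75, 73, 77, 74, 74, 75, 75, 73, 75]
t=13: [22, 22, 22, 21, 22, 22, 22, 22, 22, 22]
t=14: [66, 65, 66, 64, 66, 66, 66, 65, 66, 66]
t=15: [26, 26, 26, 27, 26, 26, 26, 26, 26, 26]
t=16: [75, 75, 75, 76, 75, 75, 75, 75, 75, 75]
t=17: [22, 22, 22, 22, 22, 22, 22, 22, 22, 22]
t=18: [66, 66, 66, 66, 66, 66, 66, 66, 66, 66]
t=19: [26, 26, 26, 26, 26, 26, 26, 26, 26, 26]
t=20: [75, 75, 75, 75, 75, 75, 75, 75, 75, 75]
t=21: [22, 22, 22, 22, 22, 22, 22, 22, 22, 22]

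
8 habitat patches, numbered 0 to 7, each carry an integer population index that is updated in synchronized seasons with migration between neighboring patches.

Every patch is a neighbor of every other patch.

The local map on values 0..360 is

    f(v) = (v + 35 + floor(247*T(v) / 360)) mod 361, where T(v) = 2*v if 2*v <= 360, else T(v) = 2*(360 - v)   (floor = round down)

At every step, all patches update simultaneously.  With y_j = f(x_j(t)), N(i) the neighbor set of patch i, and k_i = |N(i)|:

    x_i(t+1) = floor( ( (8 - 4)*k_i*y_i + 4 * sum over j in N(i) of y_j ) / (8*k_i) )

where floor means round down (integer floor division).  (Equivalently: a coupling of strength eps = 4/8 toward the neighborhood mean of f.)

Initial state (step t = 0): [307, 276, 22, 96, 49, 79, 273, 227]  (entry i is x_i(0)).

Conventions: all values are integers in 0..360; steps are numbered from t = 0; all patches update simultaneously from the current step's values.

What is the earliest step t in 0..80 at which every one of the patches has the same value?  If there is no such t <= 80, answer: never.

Simulating step by step:
t=0: [307, 276, 22, 96, 49, 79, 273, 227]  (not all equal)
t=1: [93, 98, 107, 182, 135, 165, 98, 106]  (not all equal)
t=2: [243, 248, 257, 177, 286, 162, 248, 257]  (not all equal)
t=3: [74, 73, 72, 81, 67, 66, 73, 72]  (not all equal)
t=4: [207, 206, 205, 214, 200, 199, 206, 205]  (not all equal)
t=5: [90, 91, 91, 89, 91, 91, 91, 91]  (not all equal)
t=6: [248, 249, 249, 247, 249, 249, 249, 249]  (not all equal)
t=7: [75, 75, 75, 75, 75, 75, 75, 75]  (all equal)

Answer: 7
Key observation: Synchronization is absorbing here: once all patches are equal they stay equal, and step 7 is the first all-equal step.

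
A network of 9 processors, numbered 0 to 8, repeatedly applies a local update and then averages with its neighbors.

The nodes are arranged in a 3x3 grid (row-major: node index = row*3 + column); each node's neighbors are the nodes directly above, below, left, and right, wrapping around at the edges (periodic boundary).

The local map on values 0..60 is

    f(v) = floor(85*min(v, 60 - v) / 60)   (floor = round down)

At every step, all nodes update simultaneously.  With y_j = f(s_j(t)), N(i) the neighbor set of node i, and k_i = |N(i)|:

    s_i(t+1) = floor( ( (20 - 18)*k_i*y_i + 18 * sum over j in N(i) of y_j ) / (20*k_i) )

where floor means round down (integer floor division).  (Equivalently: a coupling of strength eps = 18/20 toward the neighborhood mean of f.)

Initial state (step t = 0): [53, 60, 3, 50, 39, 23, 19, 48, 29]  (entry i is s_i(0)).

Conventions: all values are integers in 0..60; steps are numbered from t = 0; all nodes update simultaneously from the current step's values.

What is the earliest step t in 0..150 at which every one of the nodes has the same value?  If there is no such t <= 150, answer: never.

Answer: 5
Key observation: Synchronization is absorbing here: once all nodes are equal they stay equal, and step 5 is the first all-equal step.

Derivation:
t=0: [53, 60, 3, 50, 39, 23, 19, 48, 29]  (not all equal)
t=1: [10, 13, 18, 23, 17, 23, 20, 23, 21]  (not all equal)
t=2: [24, 23, 23, 25, 28, 27, 26, 25, 29]  (not all equal)
t=3: [33, 34, 35, 36, 35, 36, 36, 36, 35]  (not all equal)
t=4: [35, 35, 35, 35, 34, 34, 35, 34, 34]  (not all equal)
t=5: [35, 35, 35, 35, 35, 35, 35, 35, 35]  (all equal)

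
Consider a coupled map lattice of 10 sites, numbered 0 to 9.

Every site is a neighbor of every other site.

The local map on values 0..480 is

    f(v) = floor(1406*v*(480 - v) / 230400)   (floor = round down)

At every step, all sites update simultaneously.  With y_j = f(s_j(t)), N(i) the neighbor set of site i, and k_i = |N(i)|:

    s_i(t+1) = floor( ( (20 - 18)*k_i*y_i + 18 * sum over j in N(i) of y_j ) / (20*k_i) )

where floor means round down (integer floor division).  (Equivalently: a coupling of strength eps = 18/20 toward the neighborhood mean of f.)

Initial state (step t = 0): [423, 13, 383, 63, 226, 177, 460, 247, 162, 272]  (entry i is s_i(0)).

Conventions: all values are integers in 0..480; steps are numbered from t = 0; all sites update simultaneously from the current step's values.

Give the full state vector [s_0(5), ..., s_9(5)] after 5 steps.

Answer: [286, 286, 286, 286, 286, 286, 286, 286, 286, 286]

Derivation:
t=0: [423, 13, 383, 63, 226, 177, 460, 247, 162, 272]
t=1: [231, 231, 231, 231, 231, 231, 231, 231, 231, 231]
t=2: [351, 351, 351, 351, 351, 351, 351, 351, 351, 351]
t=3: [276, 276, 276, 276, 276, 276, 276, 276, 276, 276]
t=4: [343, 343, 343, 343, 343, 343, 343, 343, 343, 343]
t=5: [286, 286, 286, 286, 286, 286, 286, 286, 286, 286]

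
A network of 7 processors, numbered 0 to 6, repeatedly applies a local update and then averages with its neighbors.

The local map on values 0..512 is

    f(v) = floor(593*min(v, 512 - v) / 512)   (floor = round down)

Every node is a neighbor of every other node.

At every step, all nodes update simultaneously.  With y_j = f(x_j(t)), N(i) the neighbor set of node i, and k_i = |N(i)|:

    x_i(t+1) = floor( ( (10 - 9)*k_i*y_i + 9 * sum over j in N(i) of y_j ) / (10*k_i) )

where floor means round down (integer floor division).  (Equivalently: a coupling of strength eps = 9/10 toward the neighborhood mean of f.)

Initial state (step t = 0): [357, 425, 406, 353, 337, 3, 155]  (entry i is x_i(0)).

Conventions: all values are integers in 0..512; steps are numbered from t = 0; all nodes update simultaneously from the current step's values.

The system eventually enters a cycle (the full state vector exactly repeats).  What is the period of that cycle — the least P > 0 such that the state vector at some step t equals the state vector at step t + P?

Answer: 4
Key observation: The state at step 12, [295, 295, 295, 295, 295, 295, 295], reappears at step 16 — and no state repeats earlier — so the cycle the system enters has period 4.

Derivation:
t=0: [357, 425, 406, 353, 337, 3, 155]
t=1: [136, 140, 139, 136, 135, 145, 136]
t=2: [159, 159, 159, 159, 159, 159, 159]
t=3: [184, 184, 184, 184, 184, 184, 184]
t=4: [213, 213, 213, 213, 213, 213, 213]
t=5: [246, 246, 246, 246, 246, 246, 246]
t=6: [284, 284, 284, 284, 284, 284, 284]
t=7: [264, 264, 264, 264, 264, 264, 264]
t=8: [287, 287, 287, 287, 287, 287, 287]
t=9: [260, 260, 260, 260, 260, 260, 260]
t=10: [291, 291, 291, 291, 291, 291, 291]
t=11: [255, 255, 255, 255, 255, 255, 255]
t=12: [295, 295, 295, 295, 295, 295, 295]
t=13: [251, 251, 251, 251, 251, 251, 251]
t=14: [290, 290, 290, 290, 290, 290, 290]
t=15: [257, 257, 257, 257, 257, 257, 257]
t=16: [295, 295, 295, 295, 295, 295, 295]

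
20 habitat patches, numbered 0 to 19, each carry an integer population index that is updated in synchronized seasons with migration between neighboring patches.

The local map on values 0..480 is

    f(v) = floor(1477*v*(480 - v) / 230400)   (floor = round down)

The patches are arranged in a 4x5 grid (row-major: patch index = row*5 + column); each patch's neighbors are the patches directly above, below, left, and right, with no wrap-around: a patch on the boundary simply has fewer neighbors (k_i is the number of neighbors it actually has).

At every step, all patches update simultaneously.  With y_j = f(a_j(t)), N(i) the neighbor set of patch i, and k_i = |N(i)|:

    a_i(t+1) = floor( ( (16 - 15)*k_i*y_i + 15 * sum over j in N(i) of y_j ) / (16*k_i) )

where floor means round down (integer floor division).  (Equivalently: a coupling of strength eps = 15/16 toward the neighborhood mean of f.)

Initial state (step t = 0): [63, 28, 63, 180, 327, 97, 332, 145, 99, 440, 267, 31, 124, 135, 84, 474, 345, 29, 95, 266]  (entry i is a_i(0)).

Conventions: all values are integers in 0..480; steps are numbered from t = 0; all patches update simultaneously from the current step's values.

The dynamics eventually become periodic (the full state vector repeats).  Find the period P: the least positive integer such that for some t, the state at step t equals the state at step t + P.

Answer: 2
Key observation: The state at step 22, [359, 359, 359, 359, 359, 359, 359, 359, 359, 359, 359, 359, 359, 359, 359, 359, 359, 359, 359, 359], reappears at step 24 — and no state repeats earlier — so the cycle the system enters has period 2.

Derivation:
t=0: [63, 28, 63, 180, 327, 97, 332, 145, 99, 440, 267, 31, 124, 135, 84, 474, 345, 29, 95, 266]
t=1: [160, 208, 241, 249, 234, 279, 188, 254, 265, 248, 130, 300, 200, 245, 255, 311, 78, 259, 247, 232]
t=2: [358, 350, 365, 367, 368, 325, 358, 361, 367, 367, 343, 303, 361, 364, 368, 251, 340, 312, 367, 367]
t=3: [304, 276, 276, 265, 264, 288, 305, 272, 268, 264, 341, 293, 304, 267, 266, 307, 346, 285, 288, 264]
t=4: [356, 348, 362, 363, 365, 330, 355, 352, 364, 364, 345, 322, 357, 356, 364, 302, 345, 332, 361, 359]
t=5: [304, 280, 283, 270, 270, 289, 304, 277, 277, 269, 327, 292, 301, 274, 276, 300, 326, 286, 290, 272]
t=6: [354, 347, 360, 360, 363, 335, 354, 351, 361, 361, 348, 333, 356, 354, 361, 322, 348, 340, 358, 356]
t=7: [301, 282, 286, 274, 275, 289, 301, 280, 281, 274, 315, 290, 297, 278, 280, 296, 313, 286, 289, 277]
t=8: [354, 348, 358, 358, 361, 341, 354, 351, 359, 359, 350, 341, 355, 354, 359, 334, 351, 345, 357, 355]
t=9: [297, 283, 287, 277, 278, 288, 296, 282, 282, 277, 305, 288, 293, 280, 282, 291, 303, 285, 288, 279]
t=10: [355, 351, 357, 357, 359, 346, 355, 353, 358, 357, 352, 346, 355, 354, 358, 343, 353, 349, 357, 355]
t=11: [292, 283, 285, 279, 280, 286, 292, 282, 283, 278, 297, 286, 290, 281, 283, 288, 296, 284, 286, 280]
t=12: [355, 352, 357, 357, 358, 350, 355, 354, 358, 357, 354, 350, 356, 355, 358, 348, 354, 352, 357, 356]
t=13: [289, 283, 284, 279, 280, 284, 288, 281, 282, 279, 291, 284, 286, 280, 282, 285, 290, 283, 284, 280]
t=14: [356, 354, 357, 357, 358, 353, 356, 355, 358, 357, 355, 353, 357, 356, 358, 352, 356, 354, 357, 356]
t=15: [285, 281, 283, 279, 280, 282, 285, 280, 281, 279, 287, 282, 284, 280, 281, 283, 286, 281, 282, 280]
t=16: [357, 356, 358, 357, 358, 355, 357, 356, 358, 358, 356, 355, 357, 357, 358, 355, 357, 356, 357, 357]
t=17: [282, 280, 281, 279, 279, 281, 282, 280, 280, 279, 283, 281, 282, 280, 280, 281, 283, 281, 281, 280]
t=18: [357, 357, 358, 358, 359, 357, 357, 357, 358, 358, 357, 357, 357, 357, 358, 357, 357, 357, 358, 358]
t=19: [281, 280, 280, 278, 278, 281, 281, 280, 279, 278, 281, 281, 281, 279, 279, 281, 281, 280, 280, 279]
t=20: [358, 358, 358, 358, 359, 358, 358, 358, 358, 359, 358, 358, 358, 358, 359, 358, 358, 358, 358, 358]
t=21: [279, 279, 279, 278, 278, 279, 279, 279, 278, 278, 279, 279, 279, 278, 278, 279, 279, 279, 279, 278]
t=22: [359, 359, 359, 359, 359, 359, 359, 359, 359, 359, 359, 359, 359, 359, 359, 359, 359, 359, 359, 359]
t=23: [278, 278, 278, 278, 278, 278, 278, 278, 278, 278, 278, 278, 278, 278, 278, 278, 278, 278, 278, 278]
t=24: [359, 359, 359, 359, 359, 359, 359, 359, 359, 359, 359, 359, 359, 359, 359, 359, 359, 359, 359, 359]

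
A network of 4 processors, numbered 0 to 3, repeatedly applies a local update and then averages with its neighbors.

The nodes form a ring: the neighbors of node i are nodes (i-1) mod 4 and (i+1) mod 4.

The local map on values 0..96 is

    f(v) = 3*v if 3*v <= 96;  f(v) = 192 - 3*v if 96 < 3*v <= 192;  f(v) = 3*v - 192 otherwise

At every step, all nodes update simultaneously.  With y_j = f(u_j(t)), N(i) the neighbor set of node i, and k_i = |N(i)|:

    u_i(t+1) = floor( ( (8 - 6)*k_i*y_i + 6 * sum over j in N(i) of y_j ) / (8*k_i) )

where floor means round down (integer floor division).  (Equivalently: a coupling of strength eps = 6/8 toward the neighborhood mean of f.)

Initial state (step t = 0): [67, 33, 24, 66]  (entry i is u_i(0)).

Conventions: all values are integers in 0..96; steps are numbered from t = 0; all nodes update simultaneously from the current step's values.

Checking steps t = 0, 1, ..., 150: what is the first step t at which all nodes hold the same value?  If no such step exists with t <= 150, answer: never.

Answer: never
Key observation: The state at step 13 reappears at step 15 — the system is in a cycle of period 2 from step 13 on.  No step 0..15 is synchronized, and the cycle repeats forever, so no step up to 150 (or ever) has all nodes equal.

Derivation:
t=0: [67, 33, 24, 66]  (not all equal)
t=1: [39, 53, 55, 31]  (not all equal)
t=2: [66, 46, 54, 61]  (not all equal)
t=3: [25, 27, 31, 15]  (not all equal)
t=4: [66, 83, 70, 74]  (not all equal)
t=5: [34, 23, 37, 16]  (not all equal)
t=6: [66, 81, 64, 76]  (not all equal)
t=7: [34, 15, 32, 11]  (not all equal)
t=8: [51, 81, 53, 78]  (not all equal)
t=9: [44, 39, 43, 37]  (not all equal)
t=10: [73, 64, 74, 66]  (not all equal)
t=11: [9, 21, 9, 22]  (not all equal)
t=12: [55, 36, 55, 36]  (not all equal)
t=13: [69, 41, 69, 41]  (not all equal)
t=14: [55, 28, 55, 28]  (not all equal)
t=15: [69, 41, 69, 41]  (not all equal)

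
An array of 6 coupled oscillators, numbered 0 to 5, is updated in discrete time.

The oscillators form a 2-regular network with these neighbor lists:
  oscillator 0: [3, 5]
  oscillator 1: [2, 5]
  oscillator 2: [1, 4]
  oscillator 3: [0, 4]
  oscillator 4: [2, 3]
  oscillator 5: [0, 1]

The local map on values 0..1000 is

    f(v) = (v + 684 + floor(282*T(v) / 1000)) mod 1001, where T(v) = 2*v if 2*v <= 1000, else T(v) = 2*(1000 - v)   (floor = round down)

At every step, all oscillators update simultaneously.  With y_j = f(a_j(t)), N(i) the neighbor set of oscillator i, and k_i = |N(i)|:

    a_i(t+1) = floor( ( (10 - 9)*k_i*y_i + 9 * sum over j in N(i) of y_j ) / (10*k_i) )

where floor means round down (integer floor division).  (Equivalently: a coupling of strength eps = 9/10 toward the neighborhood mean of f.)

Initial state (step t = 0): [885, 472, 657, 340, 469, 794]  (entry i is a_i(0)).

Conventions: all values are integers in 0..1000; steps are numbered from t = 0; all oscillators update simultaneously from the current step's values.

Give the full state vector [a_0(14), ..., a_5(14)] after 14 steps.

Answer: [532, 532, 535, 535, 532, 535]

Derivation:
t=0: [885, 472, 657, 340, 469, 794]
t=1: [426, 548, 429, 493, 377, 533]
t=2: [454, 422, 375, 324, 390, 423]
t=3: [279, 310, 312, 327, 235, 365]
t=4: [213, 207, 114, 95, 168, 154]
t=5: [791, 804, 514, 516, 856, 102]
t=6: [650, 651, 594, 592, 485, 618]
t=7: [512, 512, 487, 487, 498, 528]
t=8: [461, 461, 463, 463, 445, 470]
t=9: [411, 411, 392, 392, 404, 405]
t=10: [307, 307, 317, 317, 297, 324]
t=11: [181, 181, 157, 157, 174, 165]
t=12: [938, 938, 958, 958, 931, 964]
t=13: [664, 664, 654, 654, 662, 656]
t=14: [532, 532, 535, 535, 532, 535]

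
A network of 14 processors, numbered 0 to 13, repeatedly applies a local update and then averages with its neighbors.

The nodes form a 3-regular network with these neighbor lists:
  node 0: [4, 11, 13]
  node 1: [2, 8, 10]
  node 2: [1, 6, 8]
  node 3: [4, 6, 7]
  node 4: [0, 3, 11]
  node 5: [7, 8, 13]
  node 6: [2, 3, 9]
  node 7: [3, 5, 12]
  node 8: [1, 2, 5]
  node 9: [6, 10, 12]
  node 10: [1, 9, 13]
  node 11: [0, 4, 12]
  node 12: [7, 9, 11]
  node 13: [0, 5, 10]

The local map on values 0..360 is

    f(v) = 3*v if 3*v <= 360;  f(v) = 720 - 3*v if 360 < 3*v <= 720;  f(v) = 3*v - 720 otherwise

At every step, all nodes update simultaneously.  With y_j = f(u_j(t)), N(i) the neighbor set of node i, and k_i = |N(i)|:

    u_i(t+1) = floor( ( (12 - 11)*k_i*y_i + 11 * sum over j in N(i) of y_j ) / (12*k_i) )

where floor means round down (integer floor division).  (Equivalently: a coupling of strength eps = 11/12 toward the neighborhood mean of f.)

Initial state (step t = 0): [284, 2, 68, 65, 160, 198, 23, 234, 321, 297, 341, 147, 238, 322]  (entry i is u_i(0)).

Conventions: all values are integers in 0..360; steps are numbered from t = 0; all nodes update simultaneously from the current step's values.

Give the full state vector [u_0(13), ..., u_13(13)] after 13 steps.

Answer: [204, 126, 144, 235, 271, 172, 244, 238, 117, 203, 169, 259, 227, 147]

Derivation:
t=0: [284, 2, 68, 65, 160, 198, 23, 234, 321, 297, 341, 147, 238, 322]
t=1: [244, 229, 114, 116, 205, 165, 179, 101, 122, 129, 154, 138, 143, 191]
t=2: [171, 294, 202, 209, 212, 264, 327, 289, 212, 251, 178, 150, 312, 163]
t=3: [196, 130, 164, 158, 181, 147, 95, 128, 113, 205, 145, 177, 155, 161]
t=4: [195, 287, 310, 264, 188, 301, 200, 266, 284, 260, 229, 188, 213, 232]
t=5: [113, 126, 137, 114, 123, 86, 114, 109, 174, 76, 71, 126, 96, 109]
t=6: [339, 248, 295, 340, 341, 281, 297, 298, 294, 276, 291, 327, 298, 274]
t=7: [228, 148, 122, 223, 287, 144, 189, 196, 108, 161, 84, 258, 180, 183]
t=8: [114, 307, 259, 134, 54, 215, 208, 169, 307, 198, 230, 113, 144, 190]
t=9: [227, 104, 156, 170, 318, 178, 161, 225, 118, 137, 148, 270, 231, 149]
t=10: [185, 295, 296, 175, 123, 220, 255, 133, 258, 190, 296, 99, 137, 175]
t=11: [271, 132, 94, 235, 230, 179, 160, 199, 124, 172, 169, 276, 260, 136]
t=12: [145, 284, 302, 121, 68, 254, 173, 89, 270, 173, 274, 64, 137, 175]
t=13: [204, 126, 144, 235, 271, 172, 244, 238, 117, 203, 169, 259, 227, 147]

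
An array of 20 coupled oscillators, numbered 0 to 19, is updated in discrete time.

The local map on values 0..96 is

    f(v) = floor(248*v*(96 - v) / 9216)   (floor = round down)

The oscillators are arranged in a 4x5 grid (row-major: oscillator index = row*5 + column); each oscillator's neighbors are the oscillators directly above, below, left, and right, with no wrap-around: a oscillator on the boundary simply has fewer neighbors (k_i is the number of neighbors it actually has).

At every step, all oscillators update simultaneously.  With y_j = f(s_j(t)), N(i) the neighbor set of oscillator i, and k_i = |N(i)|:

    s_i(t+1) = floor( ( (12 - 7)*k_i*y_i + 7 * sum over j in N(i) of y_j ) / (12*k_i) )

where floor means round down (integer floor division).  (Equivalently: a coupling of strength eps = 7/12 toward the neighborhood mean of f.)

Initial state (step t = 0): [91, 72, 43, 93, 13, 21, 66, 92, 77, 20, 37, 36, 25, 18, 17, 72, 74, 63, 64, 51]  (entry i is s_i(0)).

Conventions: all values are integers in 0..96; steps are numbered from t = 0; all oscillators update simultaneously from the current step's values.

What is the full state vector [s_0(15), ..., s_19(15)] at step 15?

Simulating step by step:
t=0: [91, 72, 43, 93, 13, 21, 66, 92, 77, 20, 37, 36, 25, 18, 17, 72, 74, 63, 64, 51]
t=1: [30, 43, 37, 28, 25, 41, 44, 32, 29, 36, 52, 53, 42, 41, 41, 48, 48, 51, 52, 51]
t=2: [57, 58, 56, 51, 51, 59, 59, 56, 54, 55, 61, 61, 59, 59, 59, 61, 61, 61, 60, 60]
t=3: [58, 59, 60, 60, 60, 58, 58, 59, 60, 60, 57, 57, 58, 58, 58, 57, 57, 57, 57, 58]
t=4: [58, 58, 58, 58, 58, 59, 58, 58, 58, 58, 59, 59, 58, 58, 58, 59, 59, 59, 59, 59]
t=5: [58, 59, 59, 59, 59, 58, 58, 59, 59, 59, 58, 58, 58, 58, 58, 58, 58, 58, 58, 58]
t=6: [58, 58, 58, 58, 58, 59, 58, 58, 58, 58, 59, 59, 58, 58, 58, 59, 59, 59, 59, 59]
t=7: [58, 59, 59, 59, 59, 58, 58, 59, 59, 59, 58, 58, 58, 58, 58, 58, 58, 58, 58, 58]
t=8: [58, 58, 58, 58, 58, 59, 58, 58, 58, 58, 59, 59, 58, 58, 58, 59, 59, 59, 59, 59]
t=9: [58, 59, 59, 59, 59, 58, 58, 59, 59, 59, 58, 58, 58, 58, 58, 58, 58, 58, 58, 58]
t=10: [58, 58, 58, 58, 58, 59, 58, 58, 58, 58, 59, 59, 58, 58, 58, 59, 59, 59, 59, 59]
t=11: [58, 59, 59, 59, 59, 58, 58, 59, 59, 59, 58, 58, 58, 58, 58, 58, 58, 58, 58, 58]
t=12: [58, 58, 58, 58, 58, 59, 58, 58, 58, 58, 59, 59, 58, 58, 58, 59, 59, 59, 59, 59]
t=13: [58, 59, 59, 59, 59, 58, 58, 59, 59, 59, 58, 58, 58, 58, 58, 58, 58, 58, 58, 58]
t=14: [58, 58, 58, 58, 58, 59, 58, 58, 58, 58, 59, 59, 58, 58, 58, 59, 59, 59, 59, 59]
t=15: [58, 59, 59, 59, 59, 58, 58, 59, 59, 59, 58, 58, 58, 58, 58, 58, 58, 58, 58, 58]

Answer: [58, 59, 59, 59, 59, 58, 58, 59, 59, 59, 58, 58, 58, 58, 58, 58, 58, 58, 58, 58]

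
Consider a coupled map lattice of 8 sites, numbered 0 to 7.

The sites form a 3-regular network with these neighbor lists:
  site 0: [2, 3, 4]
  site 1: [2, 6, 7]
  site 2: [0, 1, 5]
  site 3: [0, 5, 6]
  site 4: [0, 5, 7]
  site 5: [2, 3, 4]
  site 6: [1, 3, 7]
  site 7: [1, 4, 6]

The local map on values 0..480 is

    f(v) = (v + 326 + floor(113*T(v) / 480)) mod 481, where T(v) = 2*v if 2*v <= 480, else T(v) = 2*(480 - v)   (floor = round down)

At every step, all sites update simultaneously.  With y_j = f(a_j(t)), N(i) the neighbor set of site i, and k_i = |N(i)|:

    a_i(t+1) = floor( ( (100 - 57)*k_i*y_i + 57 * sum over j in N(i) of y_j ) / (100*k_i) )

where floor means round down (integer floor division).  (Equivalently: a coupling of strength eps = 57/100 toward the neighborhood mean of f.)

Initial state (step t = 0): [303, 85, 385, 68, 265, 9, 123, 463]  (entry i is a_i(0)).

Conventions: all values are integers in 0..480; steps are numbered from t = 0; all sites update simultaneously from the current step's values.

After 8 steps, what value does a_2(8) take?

Simulating step by step:
t=0: [303, 85, 385, 68, 265, 9, 123, 463]
t=1: [272, 310, 311, 296, 259, 318, 237, 266]
t=2: [219, 222, 231, 220, 215, 230, 210, 211]
t=3: [169, 167, 178, 167, 165, 176, 159, 158]
t=4: [93, 88, 99, 90, 89, 98, 82, 81]
t=5: [461, 454, 466, 458, 457, 465, 449, 449]
t=6: [314, 311, 315, 313, 312, 315, 309, 309]
t=7: [236, 235, 236, 236, 236, 236, 234, 234]
t=8: [192, 190, 191, 191, 191, 192, 189, 189]

Answer: a_2(8) = 191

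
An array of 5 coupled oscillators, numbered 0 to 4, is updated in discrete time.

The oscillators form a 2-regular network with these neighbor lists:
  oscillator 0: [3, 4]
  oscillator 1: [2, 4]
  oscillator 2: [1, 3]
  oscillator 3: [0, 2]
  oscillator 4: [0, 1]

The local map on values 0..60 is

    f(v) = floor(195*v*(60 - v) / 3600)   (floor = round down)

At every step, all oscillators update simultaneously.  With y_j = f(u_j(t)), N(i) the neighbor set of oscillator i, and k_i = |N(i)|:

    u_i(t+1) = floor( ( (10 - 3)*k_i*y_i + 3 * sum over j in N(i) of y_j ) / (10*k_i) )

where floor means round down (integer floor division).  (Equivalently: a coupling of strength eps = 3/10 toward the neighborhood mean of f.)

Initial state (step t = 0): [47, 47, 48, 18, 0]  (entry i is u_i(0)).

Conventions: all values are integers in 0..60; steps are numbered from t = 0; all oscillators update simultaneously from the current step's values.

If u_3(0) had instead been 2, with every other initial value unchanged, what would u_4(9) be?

Simulating step by step:
t=0: [47, 47, 48, 2, 0]
t=1: [24, 27, 27, 13, 9]
t=2: [40, 44, 45, 37, 30]
t=3: [44, 39, 37, 44, 45]
t=4: [37, 43, 44, 39, 37]
t=5: [45, 39, 39, 43, 44]
t=6: [36, 43, 43, 39, 38]
t=7: [45, 39, 39, 43, 44]
t=8: [36, 43, 43, 39, 38]
t=9: [45, 39, 39, 43, 44]

Answer: u_4(9) = 44
Key observation: This trace re-runs the system from the modified initial state.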